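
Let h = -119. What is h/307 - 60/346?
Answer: -29797/53111 ≈ -0.56103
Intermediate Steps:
h/307 - 60/346 = -119/307 - 60/346 = -119*1/307 - 60*1/346 = -119/307 - 30/173 = -29797/53111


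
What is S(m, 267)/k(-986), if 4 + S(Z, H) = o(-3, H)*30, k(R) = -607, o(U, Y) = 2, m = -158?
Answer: -56/607 ≈ -0.092257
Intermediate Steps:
S(Z, H) = 56 (S(Z, H) = -4 + 2*30 = -4 + 60 = 56)
S(m, 267)/k(-986) = 56/(-607) = 56*(-1/607) = -56/607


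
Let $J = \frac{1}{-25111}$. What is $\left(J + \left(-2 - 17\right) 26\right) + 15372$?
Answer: $\frac{373601457}{25111} \approx 14878.0$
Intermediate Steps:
$J = - \frac{1}{25111} \approx -3.9823 \cdot 10^{-5}$
$\left(J + \left(-2 - 17\right) 26\right) + 15372 = \left(- \frac{1}{25111} + \left(-2 - 17\right) 26\right) + 15372 = \left(- \frac{1}{25111} - 494\right) + 15372 = - \frac{12404835}{25111} + 15372 = \frac{373601457}{25111}$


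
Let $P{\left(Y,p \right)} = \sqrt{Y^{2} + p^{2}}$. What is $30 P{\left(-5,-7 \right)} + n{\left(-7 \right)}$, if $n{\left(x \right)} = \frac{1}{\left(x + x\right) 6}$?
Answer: $- \frac{1}{84} + 30 \sqrt{74} \approx 258.06$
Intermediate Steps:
$n{\left(x \right)} = \frac{1}{12 x}$ ($n{\left(x \right)} = \frac{1}{2 x} \frac{1}{6} = \frac{1}{12 x}$)
$30 P{\left(-5,-7 \right)} + n{\left(-7 \right)} = 30 \sqrt{\left(-5\right)^{2} + \left(-7\right)^{2}} + \frac{1}{12 \left(-7\right)} = 30 \sqrt{25 + 49} + \frac{1}{12} \left(- \frac{1}{7}\right) = 30 \sqrt{74} - \frac{1}{84} = - \frac{1}{84} + 30 \sqrt{74}$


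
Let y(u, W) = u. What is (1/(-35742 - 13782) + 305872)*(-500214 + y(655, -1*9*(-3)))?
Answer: -7567322193327193/49524 ≈ -1.5280e+11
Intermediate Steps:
(1/(-35742 - 13782) + 305872)*(-500214 + y(655, -1*9*(-3))) = (1/(-35742 - 13782) + 305872)*(-500214 + 655) = (1/(-49524) + 305872)*(-499559) = (-1/49524 + 305872)*(-499559) = (15148004927/49524)*(-499559) = -7567322193327193/49524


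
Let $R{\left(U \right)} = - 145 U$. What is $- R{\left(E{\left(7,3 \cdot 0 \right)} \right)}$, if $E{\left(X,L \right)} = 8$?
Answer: $1160$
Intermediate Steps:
$- R{\left(E{\left(7,3 \cdot 0 \right)} \right)} = - \left(-145\right) 8 = \left(-1\right) \left(-1160\right) = 1160$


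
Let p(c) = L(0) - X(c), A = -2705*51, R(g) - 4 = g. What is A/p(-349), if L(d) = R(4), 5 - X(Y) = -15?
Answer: 45985/4 ≈ 11496.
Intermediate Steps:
R(g) = 4 + g
X(Y) = 20 (X(Y) = 5 - 1*(-15) = 5 + 15 = 20)
A = -137955
L(d) = 8 (L(d) = 4 + 4 = 8)
p(c) = -12 (p(c) = 8 - 1*20 = 8 - 20 = -12)
A/p(-349) = -137955/(-12) = -137955*(-1/12) = 45985/4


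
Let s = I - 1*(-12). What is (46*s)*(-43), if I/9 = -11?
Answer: 172086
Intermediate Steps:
I = -99 (I = 9*(-11) = -99)
s = -87 (s = -99 - 1*(-12) = -99 + 12 = -87)
(46*s)*(-43) = (46*(-87))*(-43) = -4002*(-43) = 172086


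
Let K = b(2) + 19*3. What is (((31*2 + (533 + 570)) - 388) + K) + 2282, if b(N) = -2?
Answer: 3114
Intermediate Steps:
K = 55 (K = -2 + 19*3 = -2 + 57 = 55)
(((31*2 + (533 + 570)) - 388) + K) + 2282 = (((31*2 + (533 + 570)) - 388) + 55) + 2282 = (((62 + 1103) - 388) + 55) + 2282 = ((1165 - 388) + 55) + 2282 = (777 + 55) + 2282 = 832 + 2282 = 3114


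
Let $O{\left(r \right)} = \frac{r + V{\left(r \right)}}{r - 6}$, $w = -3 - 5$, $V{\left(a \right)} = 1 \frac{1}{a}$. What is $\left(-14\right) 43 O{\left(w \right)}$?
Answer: $- \frac{2795}{8} \approx -349.38$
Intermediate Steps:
$V{\left(a \right)} = \frac{1}{a}$
$w = -8$
$O{\left(r \right)} = \frac{r + \frac{1}{r}}{-6 + r}$ ($O{\left(r \right)} = \frac{r + \frac{1}{r}}{r - 6} = \frac{r + \frac{1}{r}}{-6 + r}$)
$\left(-14\right) 43 O{\left(w \right)} = \left(-14\right) 43 \frac{1 + \left(-8\right)^{2}}{\left(-8\right) \left(-6 - 8\right)} = - 602 \left(- \frac{1 + 64}{8 \left(-14\right)}\right) = - 602 \left(\left(- \frac{1}{8}\right) \left(- \frac{1}{14}\right) 65\right) = \left(-602\right) \frac{65}{112} = - \frac{2795}{8}$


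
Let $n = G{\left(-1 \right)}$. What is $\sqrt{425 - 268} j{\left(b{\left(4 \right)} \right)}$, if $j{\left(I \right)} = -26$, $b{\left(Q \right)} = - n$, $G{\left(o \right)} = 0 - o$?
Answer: $- 26 \sqrt{157} \approx -325.78$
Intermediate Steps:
$G{\left(o \right)} = - o$
$n = 1$ ($n = \left(-1\right) \left(-1\right) = 1$)
$b{\left(Q \right)} = -1$ ($b{\left(Q \right)} = \left(-1\right) 1 = -1$)
$\sqrt{425 - 268} j{\left(b{\left(4 \right)} \right)} = \sqrt{425 - 268} \left(-26\right) = \sqrt{157} \left(-26\right) = - 26 \sqrt{157}$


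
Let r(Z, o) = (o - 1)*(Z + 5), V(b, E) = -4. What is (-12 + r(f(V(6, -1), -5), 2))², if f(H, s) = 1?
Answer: 36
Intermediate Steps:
r(Z, o) = (-1 + o)*(5 + Z)
(-12 + r(f(V(6, -1), -5), 2))² = (-12 + (-5 - 1*1 + 5*2 + 1*2))² = (-12 + (-5 - 1 + 10 + 2))² = (-12 + 6)² = (-6)² = 36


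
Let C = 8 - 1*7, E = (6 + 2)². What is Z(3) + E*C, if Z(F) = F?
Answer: 67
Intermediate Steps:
E = 64 (E = 8² = 64)
C = 1 (C = 8 - 7 = 1)
Z(3) + E*C = 3 + 64*1 = 3 + 64 = 67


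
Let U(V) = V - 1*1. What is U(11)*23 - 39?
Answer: 191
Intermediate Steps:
U(V) = -1 + V (U(V) = V - 1 = -1 + V)
U(11)*23 - 39 = (-1 + 11)*23 - 39 = 10*23 - 39 = 230 - 39 = 191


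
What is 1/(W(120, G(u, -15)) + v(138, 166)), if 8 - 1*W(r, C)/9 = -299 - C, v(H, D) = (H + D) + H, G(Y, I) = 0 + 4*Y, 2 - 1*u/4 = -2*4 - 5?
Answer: 1/5365 ≈ 0.00018639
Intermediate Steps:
u = 60 (u = 8 - 4*(-2*4 - 5) = 8 - 4*(-8 - 5) = 8 - 4*(-13) = 8 + 52 = 60)
G(Y, I) = 4*Y
v(H, D) = D + 2*H (v(H, D) = (D + H) + H = D + 2*H)
W(r, C) = 2763 + 9*C (W(r, C) = 72 - 9*(-299 - C) = 72 + (2691 + 9*C) = 2763 + 9*C)
1/(W(120, G(u, -15)) + v(138, 166)) = 1/((2763 + 9*(4*60)) + (166 + 2*138)) = 1/((2763 + 9*240) + (166 + 276)) = 1/((2763 + 2160) + 442) = 1/(4923 + 442) = 1/5365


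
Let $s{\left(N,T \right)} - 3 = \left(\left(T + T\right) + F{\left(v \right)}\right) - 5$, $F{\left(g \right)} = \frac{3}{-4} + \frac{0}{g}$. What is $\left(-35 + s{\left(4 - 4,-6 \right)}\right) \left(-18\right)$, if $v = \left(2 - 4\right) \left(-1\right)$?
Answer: $\frac{1791}{2} \approx 895.5$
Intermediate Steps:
$v = 2$ ($v = \left(2 - 4\right) \left(-1\right) = \left(-2\right) \left(-1\right) = 2$)
$F{\left(g \right)} = - \frac{3}{4}$ ($F{\left(g \right)} = 3 \left(- \frac{1}{4}\right) + 0 = - \frac{3}{4} + 0 = - \frac{3}{4}$)
$s{\left(N,T \right)} = - \frac{11}{4} + 2 T$ ($s{\left(N,T \right)} = 3 + \left(\left(\left(T + T\right) - \frac{3}{4}\right) - 5\right) = 3 + \left(\left(2 T - \frac{3}{4}\right) - 5\right) = 3 + \left(\left(- \frac{3}{4} + 2 T\right) - 5\right) = 3 + \left(- \frac{23}{4} + 2 T\right) = - \frac{11}{4} + 2 T$)
$\left(-35 + s{\left(4 - 4,-6 \right)}\right) \left(-18\right) = \left(-35 + \left(- \frac{11}{4} + 2 \left(-6\right)\right)\right) \left(-18\right) = \left(-35 - \frac{59}{4}\right) \left(-18\right) = \left(- \frac{199}{4}\right) \left(-18\right) = \frac{1791}{2}$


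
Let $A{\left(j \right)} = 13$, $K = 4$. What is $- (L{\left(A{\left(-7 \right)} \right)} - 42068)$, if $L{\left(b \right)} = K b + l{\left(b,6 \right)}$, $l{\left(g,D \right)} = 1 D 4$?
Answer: $41992$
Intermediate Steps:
$l{\left(g,D \right)} = 4 D$ ($l{\left(g,D \right)} = D 4 = 4 D$)
$L{\left(b \right)} = 24 + 4 b$ ($L{\left(b \right)} = 4 b + 4 \cdot 6 = 4 b + 24 = 24 + 4 b$)
$- (L{\left(A{\left(-7 \right)} \right)} - 42068) = - (\left(24 + 4 \cdot 13\right) - 42068) = - (\left(24 + 52\right) - 42068) = - (76 - 42068) = \left(-1\right) \left(-41992\right) = 41992$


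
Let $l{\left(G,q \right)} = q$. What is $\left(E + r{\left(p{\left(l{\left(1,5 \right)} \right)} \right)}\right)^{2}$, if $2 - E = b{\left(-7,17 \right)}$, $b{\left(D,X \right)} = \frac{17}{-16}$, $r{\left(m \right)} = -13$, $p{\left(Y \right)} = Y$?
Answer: $\frac{25281}{256} \approx 98.754$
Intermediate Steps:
$b{\left(D,X \right)} = - \frac{17}{16}$ ($b{\left(D,X \right)} = 17 \left(- \frac{1}{16}\right) = - \frac{17}{16}$)
$E = \frac{49}{16}$ ($E = 2 - - \frac{17}{16} = 2 + \frac{17}{16} = \frac{49}{16} \approx 3.0625$)
$\left(E + r{\left(p{\left(l{\left(1,5 \right)} \right)} \right)}\right)^{2} = \left(\frac{49}{16} - 13\right)^{2} = \left(- \frac{159}{16}\right)^{2} = \frac{25281}{256}$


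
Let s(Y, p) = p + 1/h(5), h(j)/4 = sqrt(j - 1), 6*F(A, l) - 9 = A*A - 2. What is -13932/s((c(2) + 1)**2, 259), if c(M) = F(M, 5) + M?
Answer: -37152/691 ≈ -53.766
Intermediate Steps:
F(A, l) = 7/6 + A**2/6 (F(A, l) = 3/2 + (A*A - 2)/6 = 3/2 + (A**2 - 2)/6 = 3/2 + (-2 + A**2)/6 = 3/2 + (-1/3 + A**2/6) = 7/6 + A**2/6)
h(j) = 4*sqrt(-1 + j) (h(j) = 4*sqrt(j - 1) = 4*sqrt(-1 + j))
c(M) = 7/6 + M + M**2/6 (c(M) = (7/6 + M**2/6) + M = 7/6 + M + M**2/6)
s(Y, p) = 1/8 + p (s(Y, p) = p + 1/(4*sqrt(-1 + 5)) = p + 1/(4*sqrt(4)) = p + 1/(4*2) = p + 1/8 = 1/8 + p)
-13932/s((c(2) + 1)**2, 259) = -13932/(1/8 + 259) = -13932/2073/8 = -13932*8/2073 = -37152/691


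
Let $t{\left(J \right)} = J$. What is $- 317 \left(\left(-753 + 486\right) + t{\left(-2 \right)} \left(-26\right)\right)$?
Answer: $68155$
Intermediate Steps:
$- 317 \left(\left(-753 + 486\right) + t{\left(-2 \right)} \left(-26\right)\right) = - 317 \left(\left(-753 + 486\right) - -52\right) = - 317 \left(-267 + 52\right) = \left(-317\right) \left(-215\right) = 68155$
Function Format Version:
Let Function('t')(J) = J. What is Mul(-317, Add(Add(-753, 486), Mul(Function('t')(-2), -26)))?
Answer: 68155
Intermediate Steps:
Mul(-317, Add(Add(-753, 486), Mul(Function('t')(-2), -26))) = Mul(-317, Add(Add(-753, 486), Mul(-2, -26))) = Mul(-317, Add(-267, 52)) = Mul(-317, -215) = 68155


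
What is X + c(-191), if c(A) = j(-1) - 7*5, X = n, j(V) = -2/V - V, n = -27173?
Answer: -27205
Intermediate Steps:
j(V) = -V - 2/V
X = -27173
c(A) = -32 (c(A) = (-1*(-1) - 2/(-1)) - 7*5 = (1 - 2*(-1)) - 35 = (1 + 2) - 35 = 3 - 35 = -32)
X + c(-191) = -27173 - 32 = -27205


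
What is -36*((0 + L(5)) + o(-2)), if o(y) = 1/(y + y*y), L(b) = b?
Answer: -198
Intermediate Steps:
o(y) = 1/(y + y²)
-36*((0 + L(5)) + o(-2)) = -36*((0 + 5) + 1/((-2)*(1 - 2))) = -36*(5 - ½/(-1)) = -36*(5 - ½*(-1)) = -36*(5 + ½) = -36*11/2 = -198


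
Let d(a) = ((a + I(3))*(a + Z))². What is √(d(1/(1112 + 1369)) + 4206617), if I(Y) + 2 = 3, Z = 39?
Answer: √159439953987653226457/6155361 ≈ 2051.4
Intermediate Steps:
I(Y) = 1 (I(Y) = -2 + 3 = 1)
d(a) = (1 + a)²*(39 + a)² (d(a) = ((a + 1)*(a + 39))² = ((1 + a)*(39 + a))² = (1 + a)²*(39 + a)²)
√(d(1/(1112 + 1369)) + 4206617) = √((1 + 1/(1112 + 1369))²*(39 + 1/(1112 + 1369))² + 4206617) = √((1 + 1/2481)²*(39 + 1/2481)² + 4206617) = √((2482/2481)²*(96760/2481)² + 4206617) = √((6160324/6155361)*(9362497600/6155361) + 4206617) = √(57676018665222400/37888469040321 + 4206617) = √(159439953987653226457/37888469040321) = √159439953987653226457/6155361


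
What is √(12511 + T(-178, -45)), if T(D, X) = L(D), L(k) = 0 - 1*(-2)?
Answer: √12513 ≈ 111.86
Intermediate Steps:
L(k) = 2 (L(k) = 0 + 2 = 2)
T(D, X) = 2
√(12511 + T(-178, -45)) = √(12511 + 2) = √12513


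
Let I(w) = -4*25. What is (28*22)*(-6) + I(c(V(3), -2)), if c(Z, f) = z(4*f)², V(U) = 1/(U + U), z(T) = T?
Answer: -3796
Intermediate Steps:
V(U) = 1/(2*U)
c(Z, f) = 16*f² (c(Z, f) = (4*f)² = 16*f²)
I(w) = -100
(28*22)*(-6) + I(c(V(3), -2)) = (28*22)*(-6) - 100 = 616*(-6) - 100 = -3696 - 100 = -3796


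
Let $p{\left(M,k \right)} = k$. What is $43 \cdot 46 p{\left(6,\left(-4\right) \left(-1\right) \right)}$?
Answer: $7912$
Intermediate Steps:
$43 \cdot 46 p{\left(6,\left(-4\right) \left(-1\right) \right)} = 43 \cdot 46 \left(\left(-4\right) \left(-1\right)\right) = 1978 \cdot 4 = 7912$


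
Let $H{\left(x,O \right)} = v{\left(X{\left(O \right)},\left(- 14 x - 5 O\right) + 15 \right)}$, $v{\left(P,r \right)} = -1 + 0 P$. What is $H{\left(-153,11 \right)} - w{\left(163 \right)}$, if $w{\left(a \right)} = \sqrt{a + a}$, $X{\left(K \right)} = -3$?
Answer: $-1 - \sqrt{326} \approx -19.055$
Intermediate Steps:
$v{\left(P,r \right)} = -1$ ($v{\left(P,r \right)} = -1 + 0 = -1$)
$w{\left(a \right)} = \sqrt{2} \sqrt{a}$ ($w{\left(a \right)} = \sqrt{2 a} = \sqrt{2} \sqrt{a}$)
$H{\left(x,O \right)} = -1$
$H{\left(-153,11 \right)} - w{\left(163 \right)} = -1 - \sqrt{2} \sqrt{163} = -1 - \sqrt{326}$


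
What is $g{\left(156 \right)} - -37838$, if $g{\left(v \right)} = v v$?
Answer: $62174$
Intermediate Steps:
$g{\left(v \right)} = v^{2}$
$g{\left(156 \right)} - -37838 = 156^{2} - -37838 = 24336 + 37838 = 62174$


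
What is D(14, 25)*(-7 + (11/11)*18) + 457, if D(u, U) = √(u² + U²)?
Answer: 457 + 11*√821 ≈ 772.18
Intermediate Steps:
D(u, U) = √(U² + u²)
D(14, 25)*(-7 + (11/11)*18) + 457 = √(25² + 14²)*(-7 + (11/11)*18) + 457 = √(625 + 196)*(-7 + (11*(1/11))*18) + 457 = √821*(-7 + 1*18) + 457 = √821*(-7 + 18) + 457 = √821*11 + 457 = 11*√821 + 457 = 457 + 11*√821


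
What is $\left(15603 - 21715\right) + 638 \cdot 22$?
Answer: $7924$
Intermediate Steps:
$\left(15603 - 21715\right) + 638 \cdot 22 = -6112 + 14036 = 7924$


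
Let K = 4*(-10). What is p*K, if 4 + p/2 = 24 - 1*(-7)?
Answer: -2160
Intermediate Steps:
p = 54 (p = -8 + 2*(24 - 1*(-7)) = -8 + 2*(24 + 7) = -8 + 2*31 = -8 + 62 = 54)
K = -40
p*K = 54*(-40) = -2160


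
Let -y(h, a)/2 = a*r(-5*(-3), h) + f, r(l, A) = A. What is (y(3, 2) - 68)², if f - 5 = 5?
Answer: 10000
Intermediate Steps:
f = 10 (f = 5 + 5 = 10)
y(h, a) = -20 - 2*a*h (y(h, a) = -2*(a*h + 10) = -2*(10 + a*h) = -20 - 2*a*h)
(y(3, 2) - 68)² = ((-20 - 2*2*3) - 68)² = ((-20 - 12) - 68)² = (-32 - 68)² = (-100)² = 10000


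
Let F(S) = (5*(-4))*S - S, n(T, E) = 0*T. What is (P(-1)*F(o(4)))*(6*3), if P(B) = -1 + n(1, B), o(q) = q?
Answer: 1512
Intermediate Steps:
n(T, E) = 0
P(B) = -1 (P(B) = -1 + 0 = -1)
F(S) = -21*S (F(S) = -20*S - S = -21*S)
(P(-1)*F(o(4)))*(6*3) = (-(-21)*4)*(6*3) = -1*(-84)*18 = 84*18 = 1512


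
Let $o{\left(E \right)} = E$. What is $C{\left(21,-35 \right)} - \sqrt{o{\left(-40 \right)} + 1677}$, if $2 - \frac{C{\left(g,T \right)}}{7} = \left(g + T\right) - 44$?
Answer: $420 - \sqrt{1637} \approx 379.54$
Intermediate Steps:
$C{\left(g,T \right)} = 322 - 7 T - 7 g$ ($C{\left(g,T \right)} = 14 - 7 \left(\left(g + T\right) - 44\right) = 14 - 7 \left(\left(T + g\right) - 44\right) = 14 - 7 \left(-44 + T + g\right) = 14 - \left(-308 + 7 T + 7 g\right) = 322 - 7 T - 7 g$)
$C{\left(21,-35 \right)} - \sqrt{o{\left(-40 \right)} + 1677} = \left(322 - -245 - 147\right) - \sqrt{-40 + 1677} = \left(322 + 245 - 147\right) - \sqrt{1637} = 420 - \sqrt{1637}$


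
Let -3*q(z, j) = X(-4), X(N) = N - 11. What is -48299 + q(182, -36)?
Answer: -48294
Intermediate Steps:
X(N) = -11 + N
q(z, j) = 5 (q(z, j) = -(-11 - 4)/3 = -⅓*(-15) = 5)
-48299 + q(182, -36) = -48299 + 5 = -48294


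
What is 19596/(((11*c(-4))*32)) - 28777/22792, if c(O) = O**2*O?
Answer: -40397/18944 ≈ -2.1324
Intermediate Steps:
c(O) = O**3
19596/(((11*c(-4))*32)) - 28777/22792 = 19596/(((11*(-4)**3)*32)) - 28777/22792 = 19596/(((11*(-64))*32)) - 28777*1/22792 = 19596/((-704*32)) - 4111/3256 = 19596/(-22528) - 4111/3256 = 19596*(-1/22528) - 4111/3256 = -4899/5632 - 4111/3256 = -40397/18944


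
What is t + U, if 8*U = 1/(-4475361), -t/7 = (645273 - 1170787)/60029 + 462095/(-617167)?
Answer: 88235608687853654245/1326422453166130584 ≈ 66.521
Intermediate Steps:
t = 2464482997151/37047917843 (t = -7*((645273 - 1170787)/60029 + 462095/(-617167)) = -7*(-525514*1/60029 + 462095*(-1/617167)) = -7*(-525514/60029 - 462095/617167) = -7*(-352068999593/37047917843) = 2464482997151/37047917843 ≈ 66.521)
U = -1/35802888 (U = (1/8)/(-4475361) = (1/8)*(-1/4475361) = -1/35802888 ≈ -2.7931e-8)
t + U = 2464482997151/37047917843 - 1/35802888 = 88235608687853654245/1326422453166130584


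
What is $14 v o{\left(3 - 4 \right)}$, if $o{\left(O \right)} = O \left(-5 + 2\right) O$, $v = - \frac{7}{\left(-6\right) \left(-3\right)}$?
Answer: $\frac{49}{3} \approx 16.333$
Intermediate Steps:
$v = - \frac{7}{18} \approx -0.38889$
$o{\left(O \right)} = - 3 O^{2}$ ($o{\left(O \right)} = O \left(-3\right) O = - 3 O O = - 3 O^{2}$)
$14 v o{\left(3 - 4 \right)} = 14 \left(- \frac{7}{18}\right) \left(- 3 \left(3 - 4\right)^{2}\right) = - \frac{49 \left(- 3 \left(-1\right)^{2}\right)}{9} = - \frac{49 \left(\left(-3\right) 1\right)}{9} = \left(- \frac{49}{9}\right) \left(-3\right) = \frac{49}{3}$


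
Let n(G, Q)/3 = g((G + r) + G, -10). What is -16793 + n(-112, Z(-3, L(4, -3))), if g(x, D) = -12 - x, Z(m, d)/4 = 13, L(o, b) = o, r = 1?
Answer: -16160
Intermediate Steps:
Z(m, d) = 52 (Z(m, d) = 4*13 = 52)
n(G, Q) = -39 - 6*G (n(G, Q) = 3*(-12 - ((G + 1) + G)) = 3*(-12 - ((1 + G) + G)) = 3*(-12 - (1 + 2*G)) = 3*(-12 + (-1 - 2*G)) = 3*(-13 - 2*G) = -39 - 6*G)
-16793 + n(-112, Z(-3, L(4, -3))) = -16793 + (-39 - 6*(-112)) = -16793 + (-39 + 672) = -16793 + 633 = -16160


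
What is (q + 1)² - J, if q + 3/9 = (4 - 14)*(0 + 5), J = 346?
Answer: 18790/9 ≈ 2087.8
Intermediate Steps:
q = -151/3 (q = -⅓ + (4 - 14)*(0 + 5) = -⅓ - 10*5 = -⅓ - 50 = -151/3 ≈ -50.333)
(q + 1)² - J = (-151/3 + 1)² - 1*346 = (-148/3)² - 346 = 21904/9 - 346 = 18790/9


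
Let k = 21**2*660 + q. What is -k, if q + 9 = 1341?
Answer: -292392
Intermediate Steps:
q = 1332 (q = -9 + 1341 = 1332)
k = 292392 (k = 21**2*660 + 1332 = 441*660 + 1332 = 291060 + 1332 = 292392)
-k = -1*292392 = -292392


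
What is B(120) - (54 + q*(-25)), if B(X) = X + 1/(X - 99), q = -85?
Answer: -43238/21 ≈ -2059.0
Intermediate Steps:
B(X) = X + 1/(-99 + X)
B(120) - (54 + q*(-25)) = (1 + 120² - 99*120)/(-99 + 120) - (54 - 85*(-25)) = (1 + 14400 - 11880)/21 - (54 + 2125) = (1/21)*2521 - 1*2179 = 2521/21 - 2179 = -43238/21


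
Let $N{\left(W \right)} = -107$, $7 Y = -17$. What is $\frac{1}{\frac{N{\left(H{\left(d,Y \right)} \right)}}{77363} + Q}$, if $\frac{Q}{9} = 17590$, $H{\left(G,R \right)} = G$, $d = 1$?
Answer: $\frac{77363}{12247336423} \approx 6.3167 \cdot 10^{-6}$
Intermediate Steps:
$Y = - \frac{17}{7}$ ($Y = \frac{1}{7} \left(-17\right) = - \frac{17}{7} \approx -2.4286$)
$Q = 158310$ ($Q = 9 \cdot 17590 = 158310$)
$\frac{1}{\frac{N{\left(H{\left(d,Y \right)} \right)}}{77363} + Q} = \frac{1}{- \frac{107}{77363} + 158310} = \frac{1}{\frac{12247336423}{77363}} = \frac{77363}{12247336423}$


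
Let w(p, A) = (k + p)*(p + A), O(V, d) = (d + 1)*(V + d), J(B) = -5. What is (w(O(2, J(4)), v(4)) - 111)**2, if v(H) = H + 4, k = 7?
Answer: 72361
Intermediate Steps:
O(V, d) = (1 + d)*(V + d)
v(H) = 4 + H
w(p, A) = (7 + p)*(A + p) (w(p, A) = (7 + p)*(p + A) = (7 + p)*(A + p))
(w(O(2, J(4)), v(4)) - 111)**2 = (((2 - 5 + (-5)**2 + 2*(-5))**2 + 7*(4 + 4) + 7*(2 - 5 + (-5)**2 + 2*(-5)) + (4 + 4)*(2 - 5 + (-5)**2 + 2*(-5))) - 111)**2 = (((2 - 5 + 25 - 10)**2 + 7*8 + 7*(2 - 5 + 25 - 10) + 8*(2 - 5 + 25 - 10)) - 111)**2 = ((12**2 + 56 + 7*12 + 8*12) - 111)**2 = ((144 + 56 + 84 + 96) - 111)**2 = (380 - 111)**2 = 269**2 = 72361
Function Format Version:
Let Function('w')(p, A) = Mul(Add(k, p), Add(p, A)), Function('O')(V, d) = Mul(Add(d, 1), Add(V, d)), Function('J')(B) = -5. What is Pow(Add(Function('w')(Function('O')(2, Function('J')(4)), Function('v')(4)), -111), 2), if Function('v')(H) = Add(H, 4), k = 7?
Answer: 72361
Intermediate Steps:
Function('O')(V, d) = Mul(Add(1, d), Add(V, d))
Function('v')(H) = Add(4, H)
Function('w')(p, A) = Mul(Add(7, p), Add(A, p)) (Function('w')(p, A) = Mul(Add(7, p), Add(p, A)) = Mul(Add(7, p), Add(A, p)))
Pow(Add(Function('w')(Function('O')(2, Function('J')(4)), Function('v')(4)), -111), 2) = Pow(Add(Add(Pow(Add(2, -5, Pow(-5, 2), Mul(2, -5)), 2), Mul(7, Add(4, 4)), Mul(7, Add(2, -5, Pow(-5, 2), Mul(2, -5))), Mul(Add(4, 4), Add(2, -5, Pow(-5, 2), Mul(2, -5)))), -111), 2) = Pow(Add(Add(Pow(Add(2, -5, 25, -10), 2), Mul(7, 8), Mul(7, Add(2, -5, 25, -10)), Mul(8, Add(2, -5, 25, -10))), -111), 2) = Pow(Add(Add(Pow(12, 2), 56, Mul(7, 12), Mul(8, 12)), -111), 2) = Pow(Add(Add(144, 56, 84, 96), -111), 2) = Pow(Add(380, -111), 2) = Pow(269, 2) = 72361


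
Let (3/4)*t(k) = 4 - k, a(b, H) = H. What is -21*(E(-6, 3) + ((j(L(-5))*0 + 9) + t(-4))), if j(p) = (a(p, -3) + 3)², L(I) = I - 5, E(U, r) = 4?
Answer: -497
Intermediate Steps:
t(k) = 16/3 - 4*k/3 (t(k) = 4*(4 - k)/3 = 16/3 - 4*k/3)
L(I) = -5 + I
j(p) = 0 (j(p) = (-3 + 3)² = 0² = 0)
-21*(E(-6, 3) + ((j(L(-5))*0 + 9) + t(-4))) = -21*(4 + ((0*0 + 9) + (16/3 - 4/3*(-4)))) = -21*(4 + ((0 + 9) + (16/3 + 16/3))) = -21*(4 + (9 + 32/3)) = -21*(4 + 59/3) = -21*71/3 = -497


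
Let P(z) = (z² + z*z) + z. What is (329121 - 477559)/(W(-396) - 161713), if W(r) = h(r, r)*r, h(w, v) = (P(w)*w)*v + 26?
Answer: 148438/19451685136105 ≈ 7.6311e-9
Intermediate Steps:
P(z) = z + 2*z² (P(z) = (z² + z²) + z = 2*z² + z = z + 2*z²)
h(w, v) = 26 + v*w²*(1 + 2*w) (h(w, v) = ((w*(1 + 2*w))*w)*v + 26 = (w²*(1 + 2*w))*v + 26 = v*w²*(1 + 2*w) + 26 = 26 + v*w²*(1 + 2*w))
W(r) = r*(26 + r³*(1 + 2*r)) (W(r) = (26 + r*r²*(1 + 2*r))*r = (26 + r³*(1 + 2*r))*r = r*(26 + r³*(1 + 2*r)))
(329121 - 477559)/(W(-396) - 161713) = (329121 - 477559)/(-396*(26 + (-396)³*(1 + 2*(-396))) - 161713) = -148438/(-396*(26 - 62099136*(1 - 792)) - 161713) = -148438/(-396*(26 - 62099136*(-791)) - 161713) = -148438/(-396*(26 + 49120416576) - 161713) = -148438/(-396*49120416602 - 161713) = -148438/(-19451684974392 - 161713) = -148438/(-19451685136105) = -148438*(-1/19451685136105) = 148438/19451685136105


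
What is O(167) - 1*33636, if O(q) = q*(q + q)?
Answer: 22142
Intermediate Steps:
O(q) = 2*q² (O(q) = q*(2*q) = 2*q²)
O(167) - 1*33636 = 2*167² - 1*33636 = 2*27889 - 33636 = 55778 - 33636 = 22142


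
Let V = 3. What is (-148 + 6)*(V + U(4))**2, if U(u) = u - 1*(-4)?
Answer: -17182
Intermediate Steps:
U(u) = 4 + u (U(u) = u + 4 = 4 + u)
(-148 + 6)*(V + U(4))**2 = (-148 + 6)*(3 + (4 + 4))**2 = -142*(3 + 8)**2 = -142*11**2 = -142*121 = -17182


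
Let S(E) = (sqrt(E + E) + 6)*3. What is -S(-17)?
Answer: -18 - 3*I*sqrt(34) ≈ -18.0 - 17.493*I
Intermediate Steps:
S(E) = 18 + 3*sqrt(2)*sqrt(E) (S(E) = (sqrt(2*E) + 6)*3 = (sqrt(2)*sqrt(E) + 6)*3 = (6 + sqrt(2)*sqrt(E))*3 = 18 + 3*sqrt(2)*sqrt(E))
-S(-17) = -(18 + 3*sqrt(2)*sqrt(-17)) = -(18 + 3*sqrt(2)*(I*sqrt(17))) = -(18 + 3*I*sqrt(34)) = -18 - 3*I*sqrt(34)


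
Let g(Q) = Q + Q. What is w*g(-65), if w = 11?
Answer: -1430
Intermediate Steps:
g(Q) = 2*Q
w*g(-65) = 11*(2*(-65)) = 11*(-130) = -1430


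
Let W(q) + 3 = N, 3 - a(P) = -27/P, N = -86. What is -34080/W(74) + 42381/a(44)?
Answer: 57127572/4717 ≈ 12111.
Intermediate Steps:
a(P) = 3 + 27/P (a(P) = 3 - (-27)/P = 3 + 27/P)
W(q) = -89 (W(q) = -3 - 86 = -89)
-34080/W(74) + 42381/a(44) = -34080/(-89) + 42381/(3 + 27/44) = -34080*(-1/89) + 42381/(3 + 27*(1/44)) = 34080/89 + 42381/(3 + 27/44) = 34080/89 + 42381/(159/44) = 34080/89 + 42381*(44/159) = 34080/89 + 621588/53 = 57127572/4717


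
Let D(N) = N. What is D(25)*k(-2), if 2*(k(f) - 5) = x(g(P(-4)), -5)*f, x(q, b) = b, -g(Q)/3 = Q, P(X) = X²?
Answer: 250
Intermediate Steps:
g(Q) = -3*Q
k(f) = 5 - 5*f/2 (k(f) = 5 + (-5*f)/2 = 5 - 5*f/2)
D(25)*k(-2) = 25*(5 - 5/2*(-2)) = 25*(5 + 5) = 25*10 = 250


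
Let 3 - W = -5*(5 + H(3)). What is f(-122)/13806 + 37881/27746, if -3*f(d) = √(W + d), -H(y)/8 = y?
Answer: 37881/27746 - I*√214/41418 ≈ 1.3653 - 0.0003532*I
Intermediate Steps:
H(y) = -8*y
W = -92 (W = 3 - (-5)*(5 - 8*3) = 3 - (-5)*(5 - 24) = 3 - (-5)*(-19) = 3 - 1*95 = 3 - 95 = -92)
f(d) = -√(-92 + d)/3
f(-122)/13806 + 37881/27746 = -√(-92 - 122)/3/13806 + 37881/27746 = -I*√214/3*(1/13806) + 37881*(1/27746) = -I*√214/3*(1/13806) + 37881/27746 = -I*√214/41418 + 37881/27746 = 37881/27746 - I*√214/41418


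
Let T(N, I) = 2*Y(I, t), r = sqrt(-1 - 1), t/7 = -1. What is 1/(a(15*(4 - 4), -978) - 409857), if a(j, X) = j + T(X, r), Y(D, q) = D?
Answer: -409857/167982760457 - 2*I*sqrt(2)/167982760457 ≈ -2.4399e-6 - 1.6838e-11*I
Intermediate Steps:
t = -7 (t = 7*(-1) = -7)
r = I*sqrt(2) (r = sqrt(-2) = I*sqrt(2) ≈ 1.4142*I)
T(N, I) = 2*I
a(j, X) = j + 2*I*sqrt(2) (a(j, X) = j + 2*(I*sqrt(2)) = j + 2*I*sqrt(2))
1/(a(15*(4 - 4), -978) - 409857) = 1/((15*(4 - 4) + 2*I*sqrt(2)) - 409857) = 1/((15*0 + 2*I*sqrt(2)) - 409857) = 1/((0 + 2*I*sqrt(2)) - 409857) = 1/(2*I*sqrt(2) - 409857) = 1/(-409857 + 2*I*sqrt(2))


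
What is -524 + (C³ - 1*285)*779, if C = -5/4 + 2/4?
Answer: -14263529/64 ≈ -2.2287e+5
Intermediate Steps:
C = -¾ (C = -5*¼ + 2*(¼) = -5/4 + ½ = -¾ ≈ -0.75000)
-524 + (C³ - 1*285)*779 = -524 + ((-¾)³ - 1*285)*779 = -524 + (-27/64 - 285)*779 = -524 - 18267/64*779 = -524 - 14229993/64 = -14263529/64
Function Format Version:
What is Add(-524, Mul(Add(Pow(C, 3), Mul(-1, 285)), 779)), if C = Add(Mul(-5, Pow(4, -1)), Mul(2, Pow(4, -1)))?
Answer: Rational(-14263529, 64) ≈ -2.2287e+5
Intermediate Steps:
C = Rational(-3, 4) (C = Add(Mul(-5, Rational(1, 4)), Mul(2, Rational(1, 4))) = Add(Rational(-5, 4), Rational(1, 2)) = Rational(-3, 4) ≈ -0.75000)
Add(-524, Mul(Add(Pow(C, 3), Mul(-1, 285)), 779)) = Add(-524, Mul(Add(Pow(Rational(-3, 4), 3), Mul(-1, 285)), 779)) = Add(-524, Mul(Add(Rational(-27, 64), -285), 779)) = Add(-524, Mul(Rational(-18267, 64), 779)) = Add(-524, Rational(-14229993, 64)) = Rational(-14263529, 64)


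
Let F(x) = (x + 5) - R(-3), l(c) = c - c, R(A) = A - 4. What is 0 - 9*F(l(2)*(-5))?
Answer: -108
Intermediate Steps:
R(A) = -4 + A
l(c) = 0
F(x) = 12 + x (F(x) = (x + 5) - (-4 - 3) = (5 + x) - 1*(-7) = (5 + x) + 7 = 12 + x)
0 - 9*F(l(2)*(-5)) = 0 - 9*(12 + 0*(-5)) = 0 - 9*(12 + 0) = 0 - 9*12 = 0 - 108 = -108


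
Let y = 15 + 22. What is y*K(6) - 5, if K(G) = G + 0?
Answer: 217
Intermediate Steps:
K(G) = G
y = 37
y*K(6) - 5 = 37*6 - 5 = 222 - 5 = 217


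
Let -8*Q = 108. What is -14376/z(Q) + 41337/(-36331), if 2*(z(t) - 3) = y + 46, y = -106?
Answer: 173726119/326979 ≈ 531.31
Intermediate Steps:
Q = -27/2 (Q = -⅛*108 = -27/2 ≈ -13.500)
z(t) = -27 (z(t) = 3 + (-106 + 46)/2 = 3 + (½)*(-60) = 3 - 30 = -27)
-14376/z(Q) + 41337/(-36331) = -14376/(-27) + 41337/(-36331) = -14376*(-1/27) + 41337*(-1/36331) = 4792/9 - 41337/36331 = 173726119/326979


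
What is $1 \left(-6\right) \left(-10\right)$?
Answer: $60$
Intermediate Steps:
$1 \left(-6\right) \left(-10\right) = \left(-6\right) \left(-10\right) = 60$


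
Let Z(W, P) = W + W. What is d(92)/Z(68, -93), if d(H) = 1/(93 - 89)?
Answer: 1/544 ≈ 0.0018382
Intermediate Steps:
Z(W, P) = 2*W
d(H) = 1/4
d(92)/Z(68, -93) = 1/(4*((2*68))) = (1/4)/136 = (1/4)*(1/136) = 1/544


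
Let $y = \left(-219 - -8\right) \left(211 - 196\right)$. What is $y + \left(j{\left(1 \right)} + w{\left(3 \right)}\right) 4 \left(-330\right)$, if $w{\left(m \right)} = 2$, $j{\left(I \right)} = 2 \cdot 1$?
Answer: $-8445$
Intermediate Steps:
$j{\left(I \right)} = 2$
$y = -3165$ ($y = \left(-219 + \left(-57 + 65\right)\right) 15 = \left(-219 + 8\right) 15 = \left(-211\right) 15 = -3165$)
$y + \left(j{\left(1 \right)} + w{\left(3 \right)}\right) 4 \left(-330\right) = -3165 + \left(2 + 2\right) 4 \left(-330\right) = -3165 + 4 \cdot 4 \left(-330\right) = -3165 + 16 \left(-330\right) = -3165 - 5280 = -8445$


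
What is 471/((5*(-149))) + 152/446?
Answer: -48413/166135 ≈ -0.29141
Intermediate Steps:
471/((5*(-149))) + 152/446 = 471/(-745) + 152*(1/446) = 471*(-1/745) + 76/223 = -471/745 + 76/223 = -48413/166135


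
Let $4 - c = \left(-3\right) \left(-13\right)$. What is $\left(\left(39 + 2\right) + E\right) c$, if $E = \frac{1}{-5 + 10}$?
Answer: $-1442$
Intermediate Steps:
$c = -35$ ($c = 4 - \left(-3\right) \left(-13\right) = 4 - 39 = -35$)
$E = \frac{1}{5} \approx 0.2$
$\left(\left(39 + 2\right) + E\right) c = \left(\left(39 + 2\right) + \frac{1}{5}\right) \left(-35\right) = \left(41 + \frac{1}{5}\right) \left(-35\right) = \frac{206}{5} \left(-35\right) = -1442$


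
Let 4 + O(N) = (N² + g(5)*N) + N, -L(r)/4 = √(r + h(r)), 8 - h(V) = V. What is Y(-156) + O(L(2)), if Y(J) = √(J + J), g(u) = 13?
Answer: 124 - 112*√2 + 2*I*√78 ≈ -34.392 + 17.664*I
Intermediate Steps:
h(V) = 8 - V
L(r) = -8*√2 (L(r) = -4*√(r + (8 - r)) = -8*√2)
O(N) = -4 + N² + 14*N (O(N) = -4 + ((N² + 13*N) + N) = -4 + (N² + 14*N) = -4 + N² + 14*N)
Y(J) = √2*√J (Y(J) = √(2*J) = √2*√J)
Y(-156) + O(L(2)) = √2*√(-156) + (-4 + (-8*√2)² + 14*(-8*√2)) = √2*(2*I*√39) + (-4 + 128 - 112*√2) = 2*I*√78 + (124 - 112*√2) = 124 - 112*√2 + 2*I*√78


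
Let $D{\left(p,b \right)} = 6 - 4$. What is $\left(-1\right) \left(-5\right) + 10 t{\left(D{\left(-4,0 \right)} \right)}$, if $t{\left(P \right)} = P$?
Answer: $25$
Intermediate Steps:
$D{\left(p,b \right)} = 2$ ($D{\left(p,b \right)} = 6 - 4 = 2$)
$\left(-1\right) \left(-5\right) + 10 t{\left(D{\left(-4,0 \right)} \right)} = \left(-1\right) \left(-5\right) + 10 \cdot 2 = 5 + 20 = 25$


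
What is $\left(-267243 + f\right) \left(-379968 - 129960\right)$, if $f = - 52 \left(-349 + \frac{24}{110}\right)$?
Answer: $\frac{6986446528872}{55} \approx 1.2703 \cdot 10^{11}$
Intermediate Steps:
$f = \frac{997516}{55}$ ($f = - 52 \left(-349 + 24 \cdot \frac{1}{110}\right) = - 52 \left(-349 + \frac{12}{55}\right) = \left(-52\right) \left(- \frac{19183}{55}\right) = \frac{997516}{55} \approx 18137.0$)
$\left(-267243 + f\right) \left(-379968 - 129960\right) = \left(-267243 + \frac{997516}{55}\right) \left(-379968 - 129960\right) = \left(- \frac{13700849}{55}\right) \left(-509928\right) = \frac{6986446528872}{55}$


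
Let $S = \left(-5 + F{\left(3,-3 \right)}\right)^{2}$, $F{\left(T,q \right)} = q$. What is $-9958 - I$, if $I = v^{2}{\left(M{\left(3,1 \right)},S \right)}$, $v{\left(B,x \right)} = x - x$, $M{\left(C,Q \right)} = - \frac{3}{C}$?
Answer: $-9958$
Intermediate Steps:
$S = 64$ ($S = \left(-5 - 3\right)^{2} = \left(-8\right)^{2} = 64$)
$v{\left(B,x \right)} = 0$
$I = 0$ ($I = 0^{2} = 0$)
$-9958 - I = -9958 - 0 = -9958 + 0 = -9958$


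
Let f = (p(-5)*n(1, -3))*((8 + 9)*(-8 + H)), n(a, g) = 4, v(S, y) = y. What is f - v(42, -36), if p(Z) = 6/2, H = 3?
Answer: -984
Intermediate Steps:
p(Z) = 3 (p(Z) = 6*(1/2) = 3)
f = -1020 (f = (3*4)*((8 + 9)*(-8 + 3)) = 12*(17*(-5)) = 12*(-85) = -1020)
f - v(42, -36) = -1020 - 1*(-36) = -1020 + 36 = -984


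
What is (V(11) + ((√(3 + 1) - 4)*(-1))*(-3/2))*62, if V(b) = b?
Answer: 496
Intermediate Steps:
(V(11) + ((√(3 + 1) - 4)*(-1))*(-3/2))*62 = (11 + ((√(3 + 1) - 4)*(-1))*(-3/2))*62 = (11 + ((√4 - 4)*(-1))*(-3*½))*62 = (11 + ((2 - 4)*(-1))*(-3/2))*62 = (11 - 2*(-1)*(-3/2))*62 = (11 + 2*(-3/2))*62 = (11 - 3)*62 = 8*62 = 496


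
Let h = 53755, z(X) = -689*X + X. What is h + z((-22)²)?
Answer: -279237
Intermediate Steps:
z(X) = -688*X
h + z((-22)²) = 53755 - 688*(-22)² = 53755 - 688*484 = 53755 - 332992 = -279237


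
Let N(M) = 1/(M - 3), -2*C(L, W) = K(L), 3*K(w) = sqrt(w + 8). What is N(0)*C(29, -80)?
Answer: sqrt(37)/18 ≈ 0.33793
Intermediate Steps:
K(w) = sqrt(8 + w)/3 (K(w) = sqrt(w + 8)/3 = sqrt(8 + w)/3)
C(L, W) = -sqrt(8 + L)/6
N(M) = 1/(-3 + M)
N(0)*C(29, -80) = (-sqrt(8 + 29)/6)/(-3 + 0) = (-sqrt(37)/6)/(-3) = -(-1)*sqrt(37)/18 = sqrt(37)/18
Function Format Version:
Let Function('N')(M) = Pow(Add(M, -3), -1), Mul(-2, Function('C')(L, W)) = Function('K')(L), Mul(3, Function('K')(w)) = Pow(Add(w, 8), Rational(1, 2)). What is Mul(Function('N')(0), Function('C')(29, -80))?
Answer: Mul(Rational(1, 18), Pow(37, Rational(1, 2))) ≈ 0.33793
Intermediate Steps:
Function('K')(w) = Mul(Rational(1, 3), Pow(Add(8, w), Rational(1, 2))) (Function('K')(w) = Mul(Rational(1, 3), Pow(Add(w, 8), Rational(1, 2))) = Mul(Rational(1, 3), Pow(Add(8, w), Rational(1, 2))))
Function('C')(L, W) = Mul(Rational(-1, 6), Pow(Add(8, L), Rational(1, 2))) (Function('C')(L, W) = Mul(Rational(-1, 2), Mul(Rational(1, 3), Pow(Add(8, L), Rational(1, 2)))) = Mul(Rational(-1, 6), Pow(Add(8, L), Rational(1, 2))))
Function('N')(M) = Pow(Add(-3, M), -1)
Mul(Function('N')(0), Function('C')(29, -80)) = Mul(Pow(Add(-3, 0), -1), Mul(Rational(-1, 6), Pow(Add(8, 29), Rational(1, 2)))) = Mul(Pow(-3, -1), Mul(Rational(-1, 6), Pow(37, Rational(1, 2)))) = Mul(Rational(-1, 3), Mul(Rational(-1, 6), Pow(37, Rational(1, 2)))) = Mul(Rational(1, 18), Pow(37, Rational(1, 2)))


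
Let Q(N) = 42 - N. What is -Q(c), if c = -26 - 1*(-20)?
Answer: -48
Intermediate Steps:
c = -6 (c = -26 + 20 = -6)
-Q(c) = -(42 - 1*(-6)) = -(42 + 6) = -1*48 = -48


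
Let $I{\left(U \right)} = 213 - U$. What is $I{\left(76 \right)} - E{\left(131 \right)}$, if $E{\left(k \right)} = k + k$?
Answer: $-125$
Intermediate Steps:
$E{\left(k \right)} = 2 k$
$I{\left(76 \right)} - E{\left(131 \right)} = \left(213 - 76\right) - 2 \cdot 131 = \left(213 - 76\right) - 262 = 137 - 262 = -125$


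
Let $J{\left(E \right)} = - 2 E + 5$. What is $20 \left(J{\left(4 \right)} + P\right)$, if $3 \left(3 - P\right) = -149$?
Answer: $\frac{2980}{3} \approx 993.33$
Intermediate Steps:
$P = \frac{158}{3}$ ($P = 3 - - \frac{149}{3} = 3 + \frac{149}{3} = \frac{158}{3} \approx 52.667$)
$J{\left(E \right)} = 5 - 2 E$
$20 \left(J{\left(4 \right)} + P\right) = 20 \left(\left(5 - 8\right) + \frac{158}{3}\right) = 20 \left(-3 + \frac{158}{3}\right) = 20 \cdot \frac{149}{3} = \frac{2980}{3}$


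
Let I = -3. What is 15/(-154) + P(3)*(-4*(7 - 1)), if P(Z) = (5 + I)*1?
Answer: -7407/154 ≈ -48.097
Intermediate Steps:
P(Z) = 2 (P(Z) = (5 - 3)*1 = 2*1 = 2)
15/(-154) + P(3)*(-4*(7 - 1)) = 15/(-154) + 2*(-4*(7 - 1)) = 15*(-1/154) + 2*(-4*6) = -15/154 + 2*(-24) = -15/154 - 48 = -7407/154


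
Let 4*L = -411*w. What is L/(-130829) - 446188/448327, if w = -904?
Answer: -100017631574/58654173083 ≈ -1.7052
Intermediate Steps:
L = 92886 (L = (-411*(-904))/4 = (¼)*371544 = 92886)
L/(-130829) - 446188/448327 = 92886/(-130829) - 446188/448327 = 92886*(-1/130829) - 446188*1/448327 = -92886/130829 - 446188/448327 = -100017631574/58654173083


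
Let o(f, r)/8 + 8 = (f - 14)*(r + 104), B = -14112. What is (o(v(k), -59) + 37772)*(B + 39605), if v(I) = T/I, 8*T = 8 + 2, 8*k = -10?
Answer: 823627844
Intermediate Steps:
k = -5/4 (k = (⅛)*(-10) = -5/4 ≈ -1.2500)
T = 5/4 (T = (8 + 2)/8 = (⅛)*10 = 5/4 ≈ 1.2500)
v(I) = 5/(4*I)
o(f, r) = -64 + 8*(-14 + f)*(104 + r) (o(f, r) = -64 + 8*((f - 14)*(r + 104)) = -64 + 8*((-14 + f)*(104 + r)) = -64 + 8*(-14 + f)*(104 + r))
(o(v(k), -59) + 37772)*(B + 39605) = ((-11712 - 112*(-59) + 832*(5/(4*(-5/4))) + 8*(5/(4*(-5/4)))*(-59)) + 37772)*(-14112 + 39605) = ((-11712 + 6608 + 832*((5/4)*(-⅘)) + 8*((5/4)*(-⅘))*(-59)) + 37772)*25493 = ((-11712 + 6608 + 832*(-1) + 8*(-1)*(-59)) + 37772)*25493 = ((-11712 + 6608 - 832 + 472) + 37772)*25493 = (-5464 + 37772)*25493 = 32308*25493 = 823627844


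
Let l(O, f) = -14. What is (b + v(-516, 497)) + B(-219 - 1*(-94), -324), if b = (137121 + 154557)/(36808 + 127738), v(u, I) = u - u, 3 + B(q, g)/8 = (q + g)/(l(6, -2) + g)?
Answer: -161290189/13904137 ≈ -11.600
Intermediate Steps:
B(q, g) = -24 + 8*(g + q)/(-14 + g) (B(q, g) = -24 + 8*((q + g)/(-14 + g)) = -24 + 8*((g + q)/(-14 + g)) = -24 + 8*(g + q)/(-14 + g))
v(u, I) = 0
b = 145839/82273 (b = 291678/164546 = 291678*(1/164546) = 145839/82273 ≈ 1.7726)
(b + v(-516, 497)) + B(-219 - 1*(-94), -324) = (145839/82273 + 0) + 8*(42 + (-219 - 1*(-94)) - 2*(-324))/(-14 - 324) = 145839/82273 + 8*(42 + (-219 + 94) + 648)/(-338) = 145839/82273 + 8*(-1/338)*(42 - 125 + 648) = 145839/82273 + 8*(-1/338)*565 = 145839/82273 - 2260/169 = -161290189/13904137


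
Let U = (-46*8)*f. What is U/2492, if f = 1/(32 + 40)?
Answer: -23/11214 ≈ -0.0020510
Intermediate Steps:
f = 1/72 ≈ 0.013889
U = -46/9 (U = -46*8*(1/72) = -368*1/72 = -46/9 ≈ -5.1111)
U/2492 = -46/9/2492 = -46/9*1/2492 = -23/11214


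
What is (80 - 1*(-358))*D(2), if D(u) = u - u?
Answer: 0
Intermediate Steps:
D(u) = 0
(80 - 1*(-358))*D(2) = (80 - 1*(-358))*0 = (80 + 358)*0 = 438*0 = 0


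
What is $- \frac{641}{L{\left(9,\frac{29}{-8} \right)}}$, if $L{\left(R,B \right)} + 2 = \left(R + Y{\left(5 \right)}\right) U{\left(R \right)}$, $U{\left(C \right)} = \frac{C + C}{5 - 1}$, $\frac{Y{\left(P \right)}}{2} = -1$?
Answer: $- \frac{1282}{59} \approx -21.729$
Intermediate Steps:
$Y{\left(P \right)} = -2$ ($Y{\left(P \right)} = 2 \left(-1\right) = -2$)
$U{\left(C \right)} = \frac{C}{2}$ ($U{\left(C \right)} = \frac{2 C}{4} = 2 C \frac{1}{4} = \frac{C}{2}$)
$L{\left(R,B \right)} = -2 + \frac{R \left(-2 + R\right)}{2}$ ($L{\left(R,B \right)} = -2 + \left(R - 2\right) \frac{R}{2} = -2 + \left(-2 + R\right) \frac{R}{2} = -2 + \frac{R \left(-2 + R\right)}{2}$)
$- \frac{641}{L{\left(9,\frac{29}{-8} \right)}} = - \frac{641}{-2 + \frac{9^{2}}{2} - 9} = - \frac{641}{-2 + \frac{1}{2} \cdot 81 - 9} = - \frac{641}{-2 + \frac{81}{2} - 9} = - \frac{641}{\frac{59}{2}} = \left(-641\right) \frac{2}{59} = - \frac{1282}{59}$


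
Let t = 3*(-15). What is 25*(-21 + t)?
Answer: -1650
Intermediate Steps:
t = -45
25*(-21 + t) = 25*(-21 - 45) = 25*(-66) = -1650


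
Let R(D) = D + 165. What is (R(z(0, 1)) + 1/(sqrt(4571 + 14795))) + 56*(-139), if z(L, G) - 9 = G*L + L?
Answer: -7610 + sqrt(19366)/19366 ≈ -7610.0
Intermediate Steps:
z(L, G) = 9 + L + G*L (z(L, G) = 9 + (G*L + L) = 9 + (L + G*L) = 9 + L + G*L)
R(D) = 165 + D
(R(z(0, 1)) + 1/(sqrt(4571 + 14795))) + 56*(-139) = ((165 + (9 + 0 + 1*0)) + 1/(sqrt(4571 + 14795))) + 56*(-139) = ((165 + (9 + 0 + 0)) + 1/(sqrt(19366))) - 7784 = ((165 + 9) + sqrt(19366)/19366) - 7784 = (174 + sqrt(19366)/19366) - 7784 = -7610 + sqrt(19366)/19366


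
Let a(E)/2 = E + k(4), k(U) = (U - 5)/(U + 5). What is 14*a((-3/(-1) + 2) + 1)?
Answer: 1484/9 ≈ 164.89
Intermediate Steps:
k(U) = (-5 + U)/(5 + U)
a(E) = -2/9 + 2*E (a(E) = 2*(E + (-5 + 4)/(5 + 4)) = 2*(E - 1/9) = 2*(-1/9 + E) = -2/9 + 2*E)
14*a((-3/(-1) + 2) + 1) = 14*(-2/9 + 2*((-3/(-1) + 2) + 1)) = 14*(-2/9 + 2*((-3*(-1) + 2) + 1)) = 14*(-2/9 + 2*((3 + 2) + 1)) = 14*(-2/9 + 2*(5 + 1)) = 14*(-2/9 + 2*6) = 14*(-2/9 + 12) = 14*(106/9) = 1484/9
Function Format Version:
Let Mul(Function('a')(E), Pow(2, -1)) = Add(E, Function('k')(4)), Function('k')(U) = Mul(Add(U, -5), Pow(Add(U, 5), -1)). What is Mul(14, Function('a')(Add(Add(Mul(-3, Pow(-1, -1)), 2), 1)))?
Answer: Rational(1484, 9) ≈ 164.89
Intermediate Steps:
Function('k')(U) = Mul(Pow(Add(5, U), -1), Add(-5, U)) (Function('k')(U) = Mul(Add(-5, U), Pow(Add(5, U), -1)) = Mul(Pow(Add(5, U), -1), Add(-5, U)))
Function('a')(E) = Add(Rational(-2, 9), Mul(2, E)) (Function('a')(E) = Mul(2, Add(E, Mul(Pow(Add(5, 4), -1), Add(-5, 4)))) = Mul(2, Add(E, Mul(Pow(9, -1), -1))) = Mul(2, Add(E, Mul(Rational(1, 9), -1))) = Mul(2, Add(E, Rational(-1, 9))) = Mul(2, Add(Rational(-1, 9), E)) = Add(Rational(-2, 9), Mul(2, E)))
Mul(14, Function('a')(Add(Add(Mul(-3, Pow(-1, -1)), 2), 1))) = Mul(14, Add(Rational(-2, 9), Mul(2, Add(Add(Mul(-3, Pow(-1, -1)), 2), 1)))) = Mul(14, Add(Rational(-2, 9), Mul(2, Add(Add(Mul(-3, -1), 2), 1)))) = Mul(14, Add(Rational(-2, 9), Mul(2, Add(Add(3, 2), 1)))) = Mul(14, Add(Rational(-2, 9), Mul(2, Add(5, 1)))) = Mul(14, Add(Rational(-2, 9), Mul(2, 6))) = Mul(14, Add(Rational(-2, 9), 12)) = Mul(14, Rational(106, 9)) = Rational(1484, 9)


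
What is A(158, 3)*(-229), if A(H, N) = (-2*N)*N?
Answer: 4122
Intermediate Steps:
A(H, N) = -2*N²
A(158, 3)*(-229) = -2*3²*(-229) = -2*9*(-229) = -18*(-229) = 4122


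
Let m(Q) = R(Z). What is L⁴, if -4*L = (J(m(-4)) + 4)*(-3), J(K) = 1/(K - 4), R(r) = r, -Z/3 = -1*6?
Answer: 855036081/9834496 ≈ 86.943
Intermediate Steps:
Z = 18 (Z = -(-3)*6 = -3*(-6) = 18)
m(Q) = 18
J(K) = 1/(-4 + K)
L = 171/56 (L = -(1/(-4 + 18) + 4)*(-3)/4 = -(1/14 + 4)*(-3)/4 = -57*(-3)/56 = -¼*(-171/14) = 171/56 ≈ 3.0536)
L⁴ = (171/56)⁴ = 855036081/9834496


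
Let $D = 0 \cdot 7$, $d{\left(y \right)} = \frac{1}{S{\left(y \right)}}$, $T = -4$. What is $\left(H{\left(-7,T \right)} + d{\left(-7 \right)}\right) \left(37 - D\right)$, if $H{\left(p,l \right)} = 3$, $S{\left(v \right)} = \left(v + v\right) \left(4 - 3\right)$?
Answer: $\frac{1517}{14} \approx 108.36$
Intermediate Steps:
$S{\left(v \right)} = 2 v$ ($S{\left(v \right)} = 2 v 1 = 2 v$)
$d{\left(y \right)} = \frac{1}{2 y}$
$D = 0$
$\left(H{\left(-7,T \right)} + d{\left(-7 \right)}\right) \left(37 - D\right) = \left(3 + \frac{1}{2 \left(-7\right)}\right) \left(37 - 0\right) = \left(3 + \frac{1}{2} \left(- \frac{1}{7}\right)\right) \left(37 + 0\right) = \left(3 - \frac{1}{14}\right) 37 = \frac{41}{14} \cdot 37 = \frac{1517}{14}$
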